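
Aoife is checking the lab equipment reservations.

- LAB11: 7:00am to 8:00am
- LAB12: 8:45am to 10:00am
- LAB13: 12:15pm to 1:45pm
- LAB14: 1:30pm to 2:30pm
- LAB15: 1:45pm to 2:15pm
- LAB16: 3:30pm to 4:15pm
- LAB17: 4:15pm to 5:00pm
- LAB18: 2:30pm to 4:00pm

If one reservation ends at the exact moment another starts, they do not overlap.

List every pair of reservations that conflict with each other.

Two intervals overlap when each starts before the other ends.
Sorted by start: LAB11, LAB12, LAB13, LAB14, LAB15, LAB18, LAB16, LAB17.
LAB12 starts after LAB11 ends; LAB11 is clear from here.
LAB13 starts after LAB12 ends; LAB12 is clear from here.
LAB14 starts before LAB13 ends → LAB13 and LAB14 overlap.
LAB15 starts exactly when LAB13 ends (back-to-back, no overlap); LAB13 is clear from here.
LAB15 starts before LAB14 ends → LAB14 and LAB15 overlap.
LAB18 starts exactly when LAB14 ends (back-to-back, no overlap); LAB14 is clear from here.
LAB18 starts after LAB15 ends; LAB15 is clear from here.
LAB16 starts before LAB18 ends → LAB18 and LAB16 overlap.
LAB17 starts after LAB18 ends.
LAB17 starts exactly when LAB16 ends (back-to-back, no overlap).

LAB13 & LAB14, LAB14 & LAB15, LAB16 & LAB18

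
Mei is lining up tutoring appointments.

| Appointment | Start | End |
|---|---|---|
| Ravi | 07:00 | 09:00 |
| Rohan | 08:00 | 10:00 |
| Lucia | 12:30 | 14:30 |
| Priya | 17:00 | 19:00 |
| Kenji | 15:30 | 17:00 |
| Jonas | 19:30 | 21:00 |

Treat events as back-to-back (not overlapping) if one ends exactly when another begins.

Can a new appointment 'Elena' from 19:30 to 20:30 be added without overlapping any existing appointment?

No — it overlaps Jonas

Ravi: ends 09:00 at or before Elena starts 19:30 → clear.
Rohan: ends 10:00 at or before Elena starts 19:30 → clear.
Lucia: ends 14:30 at or before Elena starts 19:30 → clear.
Kenji: ends 17:00 at or before Elena starts 19:30 → clear.
Priya: ends 19:00 at or before Elena starts 19:30 → clear.
Jonas: starts 19:30 before Elena ends 20:30, and ends 21:00 after Elena starts 19:30 → overlap.
Elena overlaps Jonas.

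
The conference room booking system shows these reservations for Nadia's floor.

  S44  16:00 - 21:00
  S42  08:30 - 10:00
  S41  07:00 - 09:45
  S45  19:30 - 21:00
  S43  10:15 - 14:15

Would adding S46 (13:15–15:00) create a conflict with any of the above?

S41: ends 09:45 at or before S46 starts 13:15 → clear.
S42: ends 10:00 at or before S46 starts 13:15 → clear.
S43: starts 10:15 before S46 ends 15:00, and ends 14:15 after S46 starts 13:15 → overlap.
S44: starts 16:00 at or after S46 ends 15:00 → clear.
S45: starts 19:30 at or after S46 ends 15:00 → clear.
S46 overlaps S43.

Yes — it overlaps S43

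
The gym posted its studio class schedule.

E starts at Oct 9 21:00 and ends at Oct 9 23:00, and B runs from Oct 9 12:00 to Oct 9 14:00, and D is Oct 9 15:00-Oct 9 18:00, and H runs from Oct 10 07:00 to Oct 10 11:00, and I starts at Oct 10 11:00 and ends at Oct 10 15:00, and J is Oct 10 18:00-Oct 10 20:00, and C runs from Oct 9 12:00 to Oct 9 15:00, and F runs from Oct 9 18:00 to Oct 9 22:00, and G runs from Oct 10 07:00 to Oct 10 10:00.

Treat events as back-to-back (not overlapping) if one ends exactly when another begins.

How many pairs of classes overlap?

3

Sorted by start: B, C, D, F, E, G, H, I, J.
C starts before B ends → B and C overlap.
D starts after B ends, so B has no further overlaps.
D starts exactly when C ends (back-to-back, no overlap), so C has no further overlaps.
F starts exactly when D ends (back-to-back, no overlap), so D has no further overlaps.
E starts before F ends → F and E overlap.
G starts after F ends, so F has no further overlaps.
G starts after E ends, so E has no further overlaps.
H starts before G ends → G and H overlap.
I starts after G ends, so G has no further overlaps.
I starts exactly when H ends (back-to-back, no overlap), so H has no further overlaps.
J starts after I ends.
Overlapping pairs: B & C, E & F, G & H — 3 in total.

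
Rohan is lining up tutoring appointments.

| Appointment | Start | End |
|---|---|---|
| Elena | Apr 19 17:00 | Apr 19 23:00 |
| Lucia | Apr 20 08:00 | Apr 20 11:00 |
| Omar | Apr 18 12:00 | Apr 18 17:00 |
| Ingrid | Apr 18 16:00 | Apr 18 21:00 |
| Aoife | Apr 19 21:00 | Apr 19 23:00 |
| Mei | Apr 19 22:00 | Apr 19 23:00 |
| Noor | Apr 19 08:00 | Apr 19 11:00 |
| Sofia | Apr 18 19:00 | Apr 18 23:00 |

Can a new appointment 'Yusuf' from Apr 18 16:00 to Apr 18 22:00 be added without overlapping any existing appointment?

No — it overlaps Ingrid, Omar, Sofia

Omar: starts Apr 18 12:00 before Yusuf ends Apr 18 22:00, and ends Apr 18 17:00 after Yusuf starts Apr 18 16:00 → overlap.
Ingrid: starts Apr 18 16:00 before Yusuf ends Apr 18 22:00, and ends Apr 18 21:00 after Yusuf starts Apr 18 16:00 → overlap.
Sofia: starts Apr 18 19:00 before Yusuf ends Apr 18 22:00, and ends Apr 18 23:00 after Yusuf starts Apr 18 16:00 → overlap.
Noor: starts Apr 19 08:00 at or after Yusuf ends Apr 18 22:00 → clear.
Elena: starts Apr 19 17:00 at or after Yusuf ends Apr 18 22:00 → clear.
Aoife: starts Apr 19 21:00 at or after Yusuf ends Apr 18 22:00 → clear.
Mei: starts Apr 19 22:00 at or after Yusuf ends Apr 18 22:00 → clear.
Lucia: starts Apr 20 08:00 at or after Yusuf ends Apr 18 22:00 → clear.
Yusuf overlaps Omar, Ingrid, Sofia.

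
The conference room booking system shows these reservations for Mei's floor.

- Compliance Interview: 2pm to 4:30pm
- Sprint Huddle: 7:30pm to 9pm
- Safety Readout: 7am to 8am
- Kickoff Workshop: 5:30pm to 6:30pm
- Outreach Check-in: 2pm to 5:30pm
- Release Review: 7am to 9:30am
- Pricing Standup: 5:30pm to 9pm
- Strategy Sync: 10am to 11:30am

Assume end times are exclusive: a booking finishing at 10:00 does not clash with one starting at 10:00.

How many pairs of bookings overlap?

4

Sorted by start: Release Review, Safety Readout, Strategy Sync, Outreach Check-in, Compliance Interview, Kickoff Workshop, Pricing Standup, Sprint Huddle.
Safety Readout starts before Release Review ends → Release Review and Safety Readout overlap.
Strategy Sync starts after Release Review ends — done with Release Review.
Strategy Sync starts after Safety Readout ends — done with Safety Readout.
Outreach Check-in starts after Strategy Sync ends — done with Strategy Sync.
Compliance Interview starts before Outreach Check-in ends → Outreach Check-in and Compliance Interview overlap.
Kickoff Workshop starts exactly when Outreach Check-in ends (back-to-back, no overlap) — done with Outreach Check-in.
Kickoff Workshop starts after Compliance Interview ends — done with Compliance Interview.
Pricing Standup starts before Kickoff Workshop ends → Kickoff Workshop and Pricing Standup overlap.
Sprint Huddle starts after Kickoff Workshop ends.
Sprint Huddle starts before Pricing Standup ends → Pricing Standup and Sprint Huddle overlap.
Overlapping pairs: Compliance Interview & Outreach Check-in, Kickoff Workshop & Pricing Standup, Pricing Standup & Sprint Huddle, Release Review & Safety Readout — 4 in total.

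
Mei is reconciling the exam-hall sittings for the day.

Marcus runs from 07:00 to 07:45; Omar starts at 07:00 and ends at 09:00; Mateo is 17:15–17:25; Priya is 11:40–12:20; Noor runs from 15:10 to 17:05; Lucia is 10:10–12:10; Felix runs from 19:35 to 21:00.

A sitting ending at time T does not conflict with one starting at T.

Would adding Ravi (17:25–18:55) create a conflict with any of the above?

No — it doesn't clash with anything

Omar: ends 09:00 at or before Ravi starts 17:25 → clear.
Marcus: ends 07:45 at or before Ravi starts 17:25 → clear.
Lucia: ends 12:10 at or before Ravi starts 17:25 → clear.
Priya: ends 12:20 at or before Ravi starts 17:25 → clear.
Noor: ends 17:05 at or before Ravi starts 17:25 → clear.
Mateo: ends 17:25 at or before Ravi starts 17:25 → clear.
Felix: starts 19:35 at or after Ravi ends 18:55 → clear.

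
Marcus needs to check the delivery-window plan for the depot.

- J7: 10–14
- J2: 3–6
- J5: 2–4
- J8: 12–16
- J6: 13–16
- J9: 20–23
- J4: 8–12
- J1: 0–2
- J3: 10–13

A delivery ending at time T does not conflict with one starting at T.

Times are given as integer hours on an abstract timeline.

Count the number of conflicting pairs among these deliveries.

8

Sorted by start: J1, J5, J2, J4, J3, J7, J8, J6, J9.
J5 starts exactly when J1 ends (back-to-back, no overlap), so J1 has no further overlaps.
J2 starts before J5 ends → J5 and J2 overlap.
J4 starts after J5 ends, so J5 has no further overlaps.
J4 starts after J2 ends, so J2 has no further overlaps.
J3 starts before J4 ends → J4 and J3 overlap.
J7 starts before J4 ends → J4 and J7 overlap.
J8 starts exactly when J4 ends (back-to-back, no overlap), so J4 has no further overlaps.
J7 starts before J3 ends → J3 and J7 overlap.
J8 starts before J3 ends → J3 and J8 overlap.
J6 starts exactly when J3 ends (back-to-back, no overlap), so J3 has no further overlaps.
J8 starts before J7 ends → J7 and J8 overlap.
J6 starts before J7 ends → J7 and J6 overlap.
J9 starts after J7 ends.
J6 starts before J8 ends → J8 and J6 overlap.
J9 starts after J8 ends.
J9 starts after J6 ends.
Overlapping pairs: J2 & J5, J3 & J4, J3 & J7, J3 & J8, J4 & J7, J6 & J7, J6 & J8, J7 & J8 — 8 in total.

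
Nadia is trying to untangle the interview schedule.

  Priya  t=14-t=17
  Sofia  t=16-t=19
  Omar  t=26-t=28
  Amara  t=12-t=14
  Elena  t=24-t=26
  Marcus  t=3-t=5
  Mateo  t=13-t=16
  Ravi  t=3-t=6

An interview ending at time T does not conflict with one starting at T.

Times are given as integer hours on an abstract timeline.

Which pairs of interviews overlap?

Amara & Mateo, Marcus & Ravi, Mateo & Priya, Priya & Sofia

Check each pair: they overlap iff neither finishes before the other starts.
Sorted by start: Ravi, Marcus, Amara, Mateo, Priya, Sofia, Elena, Omar.
Marcus starts before Ravi ends → Ravi and Marcus overlap.
Amara starts after Ravi ends — done with Ravi.
Amara starts after Marcus ends — done with Marcus.
Mateo starts before Amara ends → Amara and Mateo overlap.
Priya starts exactly when Amara ends (back-to-back, no overlap) — done with Amara.
Priya starts before Mateo ends → Mateo and Priya overlap.
Sofia starts exactly when Mateo ends (back-to-back, no overlap) — done with Mateo.
Sofia starts before Priya ends → Priya and Sofia overlap.
Elena starts after Priya ends — done with Priya.
Elena starts after Sofia ends — done with Sofia.
Omar starts exactly when Elena ends (back-to-back, no overlap).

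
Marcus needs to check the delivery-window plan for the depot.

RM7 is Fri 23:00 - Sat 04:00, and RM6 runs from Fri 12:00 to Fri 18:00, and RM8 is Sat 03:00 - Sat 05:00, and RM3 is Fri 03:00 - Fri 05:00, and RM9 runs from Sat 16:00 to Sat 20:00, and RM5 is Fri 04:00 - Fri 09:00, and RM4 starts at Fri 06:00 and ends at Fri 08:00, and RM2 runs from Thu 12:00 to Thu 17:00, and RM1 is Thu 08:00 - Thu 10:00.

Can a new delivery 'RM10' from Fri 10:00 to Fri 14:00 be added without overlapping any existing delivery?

RM1: ends Thu 10:00 at or before RM10 starts Fri 10:00 → clear.
RM2: ends Thu 17:00 at or before RM10 starts Fri 10:00 → clear.
RM3: ends Fri 05:00 at or before RM10 starts Fri 10:00 → clear.
RM5: ends Fri 09:00 at or before RM10 starts Fri 10:00 → clear.
RM4: ends Fri 08:00 at or before RM10 starts Fri 10:00 → clear.
RM6: starts Fri 12:00 before RM10 ends Fri 14:00, and ends Fri 18:00 after RM10 starts Fri 10:00 → overlap.
RM7: starts Fri 23:00 at or after RM10 ends Fri 14:00 → clear.
RM8: starts Sat 03:00 at or after RM10 ends Fri 14:00 → clear.
RM9: starts Sat 16:00 at or after RM10 ends Fri 14:00 → clear.
RM10 overlaps RM6.

No — it overlaps RM6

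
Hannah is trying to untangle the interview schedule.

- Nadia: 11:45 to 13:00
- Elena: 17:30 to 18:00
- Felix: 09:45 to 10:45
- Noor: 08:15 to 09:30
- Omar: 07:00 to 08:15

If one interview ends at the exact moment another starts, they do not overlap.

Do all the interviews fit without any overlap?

Two intervals overlap when each starts before the other ends.
Sorted by start: Omar, Noor, Felix, Nadia, Elena.
Noor starts exactly when Omar ends (back-to-back, no overlap), so Omar has no further overlaps.
Felix starts after Noor ends, so Noor has no further overlaps.
Nadia starts after Felix ends, so Felix has no further overlaps.
Elena starts after Nadia ends.
Every pair is clear; the schedule has no overlaps.

Yes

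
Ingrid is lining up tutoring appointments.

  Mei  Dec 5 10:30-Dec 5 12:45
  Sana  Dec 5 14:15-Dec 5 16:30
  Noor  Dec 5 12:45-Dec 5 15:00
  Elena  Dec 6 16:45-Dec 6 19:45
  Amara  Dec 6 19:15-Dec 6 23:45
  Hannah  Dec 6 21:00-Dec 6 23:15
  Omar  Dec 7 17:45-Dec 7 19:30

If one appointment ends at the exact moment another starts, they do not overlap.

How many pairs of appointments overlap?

3

Sorted by start: Mei, Noor, Sana, Elena, Amara, Hannah, Omar.
Noor starts exactly when Mei ends (back-to-back, no overlap), so nothing later overlaps Mei either.
Sana starts before Noor ends → Noor and Sana overlap.
Elena starts after Noor ends, so nothing later overlaps Noor either.
Elena starts after Sana ends, so nothing later overlaps Sana either.
Amara starts before Elena ends → Elena and Amara overlap.
Hannah starts after Elena ends, so nothing later overlaps Elena either.
Hannah starts before Amara ends → Amara and Hannah overlap.
Omar starts after Amara ends.
Omar starts after Hannah ends.
Overlapping pairs: Amara & Elena, Amara & Hannah, Noor & Sana — 3 in total.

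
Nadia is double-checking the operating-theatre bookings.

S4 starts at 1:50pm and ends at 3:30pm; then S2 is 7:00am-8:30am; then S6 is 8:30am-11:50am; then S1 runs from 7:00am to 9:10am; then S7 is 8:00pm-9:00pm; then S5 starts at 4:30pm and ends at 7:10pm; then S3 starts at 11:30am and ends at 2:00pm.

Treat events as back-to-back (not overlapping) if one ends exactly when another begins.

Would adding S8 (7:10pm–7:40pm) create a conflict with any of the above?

No — it doesn't clash with anything

S1: ends 9:10am at or before S8 starts 7:10pm → clear.
S2: ends 8:30am at or before S8 starts 7:10pm → clear.
S6: ends 11:50am at or before S8 starts 7:10pm → clear.
S3: ends 2:00pm at or before S8 starts 7:10pm → clear.
S4: ends 3:30pm at or before S8 starts 7:10pm → clear.
S5: ends 7:10pm at or before S8 starts 7:10pm → clear.
S7: starts 8:00pm at or after S8 ends 7:40pm → clear.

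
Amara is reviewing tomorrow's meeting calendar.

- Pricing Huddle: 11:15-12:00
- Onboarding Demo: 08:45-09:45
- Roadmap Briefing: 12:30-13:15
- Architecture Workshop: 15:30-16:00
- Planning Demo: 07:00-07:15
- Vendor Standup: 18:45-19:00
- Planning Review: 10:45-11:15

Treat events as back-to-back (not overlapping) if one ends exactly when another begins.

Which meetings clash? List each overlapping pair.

no overlapping pairs

Sorted by start: Planning Demo, Onboarding Demo, Planning Review, Pricing Huddle, Roadmap Briefing, Architecture Workshop, Vendor Standup.
Onboarding Demo starts after Planning Demo ends, so nothing later overlaps Planning Demo either.
Planning Review starts after Onboarding Demo ends, so nothing later overlaps Onboarding Demo either.
Pricing Huddle starts exactly when Planning Review ends (back-to-back, no overlap), so nothing later overlaps Planning Review either.
Roadmap Briefing starts after Pricing Huddle ends, so nothing later overlaps Pricing Huddle either.
Architecture Workshop starts after Roadmap Briefing ends, so nothing later overlaps Roadmap Briefing either.
Vendor Standup starts after Architecture Workshop ends.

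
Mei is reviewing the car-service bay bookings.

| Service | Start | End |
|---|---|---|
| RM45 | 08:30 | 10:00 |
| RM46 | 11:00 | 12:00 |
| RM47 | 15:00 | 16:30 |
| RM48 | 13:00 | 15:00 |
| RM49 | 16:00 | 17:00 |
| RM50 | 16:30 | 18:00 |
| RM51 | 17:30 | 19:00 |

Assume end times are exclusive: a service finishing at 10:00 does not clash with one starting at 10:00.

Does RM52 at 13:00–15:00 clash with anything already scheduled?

RM45: ends 10:00 at or before RM52 starts 13:00 → clear.
RM46: ends 12:00 at or before RM52 starts 13:00 → clear.
RM48: starts 13:00 before RM52 ends 15:00, and ends 15:00 after RM52 starts 13:00 → overlap.
RM47: starts 15:00 at or after RM52 ends 15:00 → clear.
RM49: starts 16:00 at or after RM52 ends 15:00 → clear.
RM50: starts 16:30 at or after RM52 ends 15:00 → clear.
RM51: starts 17:30 at or after RM52 ends 15:00 → clear.
RM52 overlaps RM48.

Yes — it overlaps RM48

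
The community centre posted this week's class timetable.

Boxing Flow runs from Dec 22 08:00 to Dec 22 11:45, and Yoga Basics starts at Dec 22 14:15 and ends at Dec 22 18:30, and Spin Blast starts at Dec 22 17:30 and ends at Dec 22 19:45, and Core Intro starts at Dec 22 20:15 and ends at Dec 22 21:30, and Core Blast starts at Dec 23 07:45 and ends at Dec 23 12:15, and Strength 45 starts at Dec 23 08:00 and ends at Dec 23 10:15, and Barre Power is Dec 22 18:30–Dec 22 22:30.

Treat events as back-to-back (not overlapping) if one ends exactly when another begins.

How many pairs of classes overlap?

4

Check each pair: they overlap iff neither finishes before the other starts.
Sorted by start: Boxing Flow, Yoga Basics, Spin Blast, Barre Power, Core Intro, Core Blast, Strength 45.
Yoga Basics starts after Boxing Flow ends — done with Boxing Flow.
Spin Blast starts before Yoga Basics ends → Yoga Basics and Spin Blast overlap.
Barre Power starts exactly when Yoga Basics ends (back-to-back, no overlap) — done with Yoga Basics.
Barre Power starts before Spin Blast ends → Spin Blast and Barre Power overlap.
Core Intro starts after Spin Blast ends — done with Spin Blast.
Core Intro starts before Barre Power ends → Barre Power and Core Intro overlap.
Core Blast starts after Barre Power ends — done with Barre Power.
Core Blast starts after Core Intro ends — done with Core Intro.
Strength 45 starts before Core Blast ends → Core Blast and Strength 45 overlap.
Overlapping pairs: Barre Power & Core Intro, Barre Power & Spin Blast, Core Blast & Strength 45, Spin Blast & Yoga Basics — 4 in total.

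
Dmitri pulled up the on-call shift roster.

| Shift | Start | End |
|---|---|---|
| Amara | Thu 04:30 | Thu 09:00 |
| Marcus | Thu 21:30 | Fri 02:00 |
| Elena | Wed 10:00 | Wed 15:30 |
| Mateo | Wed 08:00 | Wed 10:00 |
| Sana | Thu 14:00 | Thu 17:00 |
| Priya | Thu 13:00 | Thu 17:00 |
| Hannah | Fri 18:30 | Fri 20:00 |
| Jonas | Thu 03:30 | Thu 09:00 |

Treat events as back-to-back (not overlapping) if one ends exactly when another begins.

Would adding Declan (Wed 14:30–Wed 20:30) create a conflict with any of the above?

Yes — it overlaps Elena

Mateo: ends Wed 10:00 at or before Declan starts Wed 14:30 → clear.
Elena: starts Wed 10:00 before Declan ends Wed 20:30, and ends Wed 15:30 after Declan starts Wed 14:30 → overlap.
Jonas: starts Thu 03:30 at or after Declan ends Wed 20:30 → clear.
Amara: starts Thu 04:30 at or after Declan ends Wed 20:30 → clear.
Priya: starts Thu 13:00 at or after Declan ends Wed 20:30 → clear.
Sana: starts Thu 14:00 at or after Declan ends Wed 20:30 → clear.
Marcus: starts Thu 21:30 at or after Declan ends Wed 20:30 → clear.
Hannah: starts Fri 18:30 at or after Declan ends Wed 20:30 → clear.
Declan overlaps Elena.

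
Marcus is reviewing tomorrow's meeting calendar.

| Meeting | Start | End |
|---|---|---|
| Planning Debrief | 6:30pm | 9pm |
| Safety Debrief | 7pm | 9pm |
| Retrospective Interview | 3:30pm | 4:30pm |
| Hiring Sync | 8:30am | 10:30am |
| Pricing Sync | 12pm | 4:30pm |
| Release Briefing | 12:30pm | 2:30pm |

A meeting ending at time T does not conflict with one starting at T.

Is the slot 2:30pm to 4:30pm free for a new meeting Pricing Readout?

Hiring Sync: ends 10:30am at or before Pricing Readout starts 2:30pm → clear.
Pricing Sync: starts 12pm before Pricing Readout ends 4:30pm, and ends 4:30pm after Pricing Readout starts 2:30pm → overlap.
Release Briefing: ends 2:30pm at or before Pricing Readout starts 2:30pm → clear.
Retrospective Interview: starts 3:30pm before Pricing Readout ends 4:30pm, and ends 4:30pm after Pricing Readout starts 2:30pm → overlap.
Planning Debrief: starts 6:30pm at or after Pricing Readout ends 4:30pm → clear.
Safety Debrief: starts 7pm at or after Pricing Readout ends 4:30pm → clear.
Pricing Readout overlaps Pricing Sync, Retrospective Interview.

No — it overlaps Pricing Sync, Retrospective Interview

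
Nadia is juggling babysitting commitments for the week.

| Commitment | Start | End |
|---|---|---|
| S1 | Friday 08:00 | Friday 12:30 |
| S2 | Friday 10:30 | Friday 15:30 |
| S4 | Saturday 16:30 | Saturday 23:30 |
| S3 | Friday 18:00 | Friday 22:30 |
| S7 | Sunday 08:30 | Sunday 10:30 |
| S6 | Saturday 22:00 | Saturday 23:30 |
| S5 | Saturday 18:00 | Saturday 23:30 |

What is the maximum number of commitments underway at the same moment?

Walk through starts and ends in time order (an end at T is processed before a start at T):
Friday 08:00 start S1 → 1
Friday 10:30 start S2 → 2
Friday 12:30 end S1 → 1
Friday 15:30 end S2 → 0
Friday 18:00 start S3 → 1
Friday 22:30 end S3 → 0
Saturday 16:30 start S4 → 1
Saturday 18:00 start S5 → 2
Saturday 22:00 start S6 → 3
Saturday 23:30 end S4 → 2
Saturday 23:30 end S5 → 1
Saturday 23:30 end S6 → 0
Sunday 08:30 start S7 → 1
Sunday 10:30 end S7 → 0
Peak is 3, at Saturday 22:00 (S4, S5, S6).

3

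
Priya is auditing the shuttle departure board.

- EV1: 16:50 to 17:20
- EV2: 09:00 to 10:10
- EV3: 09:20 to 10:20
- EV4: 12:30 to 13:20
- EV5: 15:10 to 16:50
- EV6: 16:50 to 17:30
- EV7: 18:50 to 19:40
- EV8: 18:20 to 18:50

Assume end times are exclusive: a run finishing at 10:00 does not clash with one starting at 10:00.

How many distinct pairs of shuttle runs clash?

Sorted by start: EV2, EV3, EV4, EV5, EV1, EV6, EV8, EV7.
EV3 starts before EV2 ends → EV2 and EV3 overlap.
EV4 starts after EV2 ends — done with EV2.
EV4 starts after EV3 ends — done with EV3.
EV5 starts after EV4 ends — done with EV4.
EV1 starts exactly when EV5 ends (back-to-back, no overlap) — done with EV5.
EV6 starts before EV1 ends → EV1 and EV6 overlap.
EV8 starts after EV1 ends — done with EV1.
EV8 starts after EV6 ends — done with EV6.
EV7 starts exactly when EV8 ends (back-to-back, no overlap).
Overlapping pairs: EV1 & EV6, EV2 & EV3 — 2 in total.

2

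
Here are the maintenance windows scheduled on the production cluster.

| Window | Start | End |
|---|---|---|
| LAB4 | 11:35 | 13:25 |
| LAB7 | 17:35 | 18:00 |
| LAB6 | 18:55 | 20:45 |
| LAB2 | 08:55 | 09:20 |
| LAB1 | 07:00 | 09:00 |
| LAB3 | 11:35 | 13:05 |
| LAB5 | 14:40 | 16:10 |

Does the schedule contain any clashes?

Sorted by start: LAB1, LAB2, LAB3, LAB4, LAB5, LAB7, LAB6.
LAB2 starts before LAB1 ends → LAB1 and LAB2 overlap.
That's a conflict, so the schedule is not conflict-free.

Yes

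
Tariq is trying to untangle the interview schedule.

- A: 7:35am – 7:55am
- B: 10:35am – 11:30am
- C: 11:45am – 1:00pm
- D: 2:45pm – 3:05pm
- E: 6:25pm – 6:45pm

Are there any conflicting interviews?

No

Sorted by start: A, B, C, D, E.
B starts after A ends, so A has no further overlaps.
C starts after B ends, so B has no further overlaps.
D starts after C ends, so C has no further overlaps.
E starts after D ends.
Every pair is clear; the schedule has no overlaps.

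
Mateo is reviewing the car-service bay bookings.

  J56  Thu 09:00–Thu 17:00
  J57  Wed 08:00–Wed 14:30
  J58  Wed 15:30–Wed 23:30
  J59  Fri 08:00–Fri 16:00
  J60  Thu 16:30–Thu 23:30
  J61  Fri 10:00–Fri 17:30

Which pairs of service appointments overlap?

J56 & J60, J59 & J61

Check each pair: they overlap iff neither finishes before the other starts.
Sorted by start: J57, J58, J56, J60, J59, J61.
J58 starts after J57 ends, so J57 has no further overlaps.
J56 starts after J58 ends, so J58 has no further overlaps.
J60 starts before J56 ends → J56 and J60 overlap.
J59 starts after J56 ends, so J56 has no further overlaps.
J59 starts after J60 ends, so J60 has no further overlaps.
J61 starts before J59 ends → J59 and J61 overlap.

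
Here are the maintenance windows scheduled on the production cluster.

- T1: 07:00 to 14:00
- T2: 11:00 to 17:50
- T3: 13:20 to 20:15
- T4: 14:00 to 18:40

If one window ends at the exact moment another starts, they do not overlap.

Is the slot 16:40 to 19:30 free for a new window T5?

No — it overlaps T2, T3, T4

T1: ends 14:00 at or before T5 starts 16:40 → clear.
T2: starts 11:00 before T5 ends 19:30, and ends 17:50 after T5 starts 16:40 → overlap.
T3: starts 13:20 before T5 ends 19:30, and ends 20:15 after T5 starts 16:40 → overlap.
T4: starts 14:00 before T5 ends 19:30, and ends 18:40 after T5 starts 16:40 → overlap.
T5 overlaps T2, T3, T4.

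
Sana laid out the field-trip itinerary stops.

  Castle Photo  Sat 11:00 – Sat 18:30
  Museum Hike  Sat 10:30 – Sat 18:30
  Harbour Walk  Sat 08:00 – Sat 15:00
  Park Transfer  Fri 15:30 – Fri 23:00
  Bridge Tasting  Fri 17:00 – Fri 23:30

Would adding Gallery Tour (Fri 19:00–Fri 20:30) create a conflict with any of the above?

Yes — it overlaps Bridge Tasting, Park Transfer

Park Transfer: starts Fri 15:30 before Gallery Tour ends Fri 20:30, and ends Fri 23:00 after Gallery Tour starts Fri 19:00 → overlap.
Bridge Tasting: starts Fri 17:00 before Gallery Tour ends Fri 20:30, and ends Fri 23:30 after Gallery Tour starts Fri 19:00 → overlap.
Harbour Walk: starts Sat 08:00 at or after Gallery Tour ends Fri 20:30 → clear.
Museum Hike: starts Sat 10:30 at or after Gallery Tour ends Fri 20:30 → clear.
Castle Photo: starts Sat 11:00 at or after Gallery Tour ends Fri 20:30 → clear.
Gallery Tour overlaps Bridge Tasting, Park Transfer.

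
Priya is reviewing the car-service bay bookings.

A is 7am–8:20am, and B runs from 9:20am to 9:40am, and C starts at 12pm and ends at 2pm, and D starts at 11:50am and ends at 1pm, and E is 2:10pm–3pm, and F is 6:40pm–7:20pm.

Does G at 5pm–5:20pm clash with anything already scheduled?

No — it doesn't clash with anything

A: ends 8:20am at or before G starts 5pm → clear.
B: ends 9:40am at or before G starts 5pm → clear.
D: ends 1pm at or before G starts 5pm → clear.
C: ends 2pm at or before G starts 5pm → clear.
E: ends 3pm at or before G starts 5pm → clear.
F: starts 6:40pm at or after G ends 5:20pm → clear.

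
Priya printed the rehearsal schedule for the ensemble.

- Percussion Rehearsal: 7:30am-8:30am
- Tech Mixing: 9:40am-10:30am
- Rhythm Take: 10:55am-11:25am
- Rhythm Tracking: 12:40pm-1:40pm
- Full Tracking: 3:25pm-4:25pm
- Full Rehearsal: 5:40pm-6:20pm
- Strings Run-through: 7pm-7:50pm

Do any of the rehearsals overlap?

Sorted by start: Percussion Rehearsal, Tech Mixing, Rhythm Take, Rhythm Tracking, Full Tracking, Full Rehearsal, Strings Run-through.
Tech Mixing starts after Percussion Rehearsal ends, so Percussion Rehearsal has no further overlaps.
Rhythm Take starts after Tech Mixing ends, so Tech Mixing has no further overlaps.
Rhythm Tracking starts after Rhythm Take ends, so Rhythm Take has no further overlaps.
Full Tracking starts after Rhythm Tracking ends, so Rhythm Tracking has no further overlaps.
Full Rehearsal starts after Full Tracking ends, so Full Tracking has no further overlaps.
Strings Run-through starts after Full Rehearsal ends.
Every pair is clear; the schedule has no overlaps.

No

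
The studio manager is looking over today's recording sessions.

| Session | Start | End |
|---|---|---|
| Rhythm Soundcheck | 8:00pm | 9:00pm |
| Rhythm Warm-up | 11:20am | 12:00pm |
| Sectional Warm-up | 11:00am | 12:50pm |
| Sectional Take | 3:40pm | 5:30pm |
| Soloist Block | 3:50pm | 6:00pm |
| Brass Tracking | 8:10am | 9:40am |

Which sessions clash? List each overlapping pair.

Rhythm Warm-up & Sectional Warm-up, Sectional Take & Soloist Block

Sorted by start: Brass Tracking, Sectional Warm-up, Rhythm Warm-up, Sectional Take, Soloist Block, Rhythm Soundcheck.
Sectional Warm-up starts after Brass Tracking ends — done with Brass Tracking.
Rhythm Warm-up starts before Sectional Warm-up ends → Sectional Warm-up and Rhythm Warm-up overlap.
Sectional Take starts after Sectional Warm-up ends — done with Sectional Warm-up.
Sectional Take starts after Rhythm Warm-up ends — done with Rhythm Warm-up.
Soloist Block starts before Sectional Take ends → Sectional Take and Soloist Block overlap.
Rhythm Soundcheck starts after Sectional Take ends.
Rhythm Soundcheck starts after Soloist Block ends.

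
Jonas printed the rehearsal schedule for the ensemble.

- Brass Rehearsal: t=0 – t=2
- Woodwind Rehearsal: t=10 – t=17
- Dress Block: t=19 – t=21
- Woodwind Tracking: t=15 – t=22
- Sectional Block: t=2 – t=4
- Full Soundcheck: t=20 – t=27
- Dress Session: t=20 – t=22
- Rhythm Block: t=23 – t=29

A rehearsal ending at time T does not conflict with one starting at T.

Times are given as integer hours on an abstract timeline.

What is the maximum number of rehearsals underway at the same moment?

4

Walk through starts and ends in time order (an end at T is processed before a start at T):
t=0 start Brass Rehearsal → 1
t=2 end Brass Rehearsal → 0
t=2 start Sectional Block → 1
t=4 end Sectional Block → 0
t=10 start Woodwind Rehearsal → 1
t=15 start Woodwind Tracking → 2
t=17 end Woodwind Rehearsal → 1
t=19 start Dress Block → 2
t=20 start Dress Session → 3
t=20 start Full Soundcheck → 4
t=21 end Dress Block → 3
t=22 end Dress Session → 2
t=22 end Woodwind Tracking → 1
t=23 start Rhythm Block → 2
t=27 end Full Soundcheck → 1
t=29 end Rhythm Block → 0
Peak is 4, at t=20 (Dress Block, Dress Session, Full Soundcheck, Woodwind Tracking).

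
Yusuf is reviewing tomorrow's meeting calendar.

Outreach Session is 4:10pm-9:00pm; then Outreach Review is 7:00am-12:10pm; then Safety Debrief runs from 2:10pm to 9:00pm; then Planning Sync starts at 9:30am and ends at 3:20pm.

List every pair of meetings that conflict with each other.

Sorted by start: Outreach Review, Planning Sync, Safety Debrief, Outreach Session.
Planning Sync starts before Outreach Review ends → Outreach Review and Planning Sync overlap.
Safety Debrief starts after Outreach Review ends; Outreach Review is clear from here.
Safety Debrief starts before Planning Sync ends → Planning Sync and Safety Debrief overlap.
Outreach Session starts after Planning Sync ends.
Outreach Session starts before Safety Debrief ends → Safety Debrief and Outreach Session overlap.

Outreach Review & Planning Sync, Outreach Session & Safety Debrief, Planning Sync & Safety Debrief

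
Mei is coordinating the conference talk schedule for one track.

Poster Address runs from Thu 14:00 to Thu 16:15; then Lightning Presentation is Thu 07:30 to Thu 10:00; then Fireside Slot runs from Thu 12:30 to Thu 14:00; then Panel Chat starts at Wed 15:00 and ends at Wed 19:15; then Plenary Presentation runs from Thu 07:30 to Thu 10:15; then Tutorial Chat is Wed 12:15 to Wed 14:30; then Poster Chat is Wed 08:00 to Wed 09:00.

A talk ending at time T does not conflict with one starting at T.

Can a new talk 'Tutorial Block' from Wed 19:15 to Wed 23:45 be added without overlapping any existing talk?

Yes — the slot is free

Poster Chat: ends Wed 09:00 at or before Tutorial Block starts Wed 19:15 → clear.
Tutorial Chat: ends Wed 14:30 at or before Tutorial Block starts Wed 19:15 → clear.
Panel Chat: ends Wed 19:15 at or before Tutorial Block starts Wed 19:15 → clear.
Lightning Presentation: starts Thu 07:30 at or after Tutorial Block ends Wed 23:45 → clear.
Plenary Presentation: starts Thu 07:30 at or after Tutorial Block ends Wed 23:45 → clear.
Fireside Slot: starts Thu 12:30 at or after Tutorial Block ends Wed 23:45 → clear.
Poster Address: starts Thu 14:00 at or after Tutorial Block ends Wed 23:45 → clear.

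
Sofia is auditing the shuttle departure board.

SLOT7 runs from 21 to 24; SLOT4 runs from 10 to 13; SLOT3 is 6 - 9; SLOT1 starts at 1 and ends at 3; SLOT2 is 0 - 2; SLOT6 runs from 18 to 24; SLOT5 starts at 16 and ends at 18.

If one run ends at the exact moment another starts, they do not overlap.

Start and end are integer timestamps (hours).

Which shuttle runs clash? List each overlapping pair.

SLOT1 & SLOT2, SLOT6 & SLOT7

Sorted by start: SLOT2, SLOT1, SLOT3, SLOT4, SLOT5, SLOT6, SLOT7.
SLOT1 starts before SLOT2 ends → SLOT2 and SLOT1 overlap.
SLOT3 starts after SLOT2 ends; SLOT2 is clear from here.
SLOT3 starts after SLOT1 ends; SLOT1 is clear from here.
SLOT4 starts after SLOT3 ends; SLOT3 is clear from here.
SLOT5 starts after SLOT4 ends; SLOT4 is clear from here.
SLOT6 starts exactly when SLOT5 ends (back-to-back, no overlap); SLOT5 is clear from here.
SLOT7 starts before SLOT6 ends → SLOT6 and SLOT7 overlap.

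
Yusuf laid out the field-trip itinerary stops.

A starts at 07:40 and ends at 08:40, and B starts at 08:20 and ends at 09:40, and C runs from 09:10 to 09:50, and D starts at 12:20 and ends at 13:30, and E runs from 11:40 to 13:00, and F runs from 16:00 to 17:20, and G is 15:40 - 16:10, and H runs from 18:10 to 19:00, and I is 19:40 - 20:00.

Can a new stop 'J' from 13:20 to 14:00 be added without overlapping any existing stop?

No — it overlaps D

A: ends 08:40 at or before J starts 13:20 → clear.
B: ends 09:40 at or before J starts 13:20 → clear.
C: ends 09:50 at or before J starts 13:20 → clear.
E: ends 13:00 at or before J starts 13:20 → clear.
D: starts 12:20 before J ends 14:00, and ends 13:30 after J starts 13:20 → overlap.
G: starts 15:40 at or after J ends 14:00 → clear.
F: starts 16:00 at or after J ends 14:00 → clear.
H: starts 18:10 at or after J ends 14:00 → clear.
I: starts 19:40 at or after J ends 14:00 → clear.
J overlaps D.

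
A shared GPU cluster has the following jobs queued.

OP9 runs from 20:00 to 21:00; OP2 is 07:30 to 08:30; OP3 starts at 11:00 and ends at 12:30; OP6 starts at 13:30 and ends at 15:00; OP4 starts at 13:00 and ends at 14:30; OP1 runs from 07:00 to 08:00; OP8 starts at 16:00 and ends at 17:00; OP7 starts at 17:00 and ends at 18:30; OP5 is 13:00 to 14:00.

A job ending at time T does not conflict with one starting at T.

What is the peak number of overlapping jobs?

Sort all start/end points and keep a running count:
07:00 start OP1 → 1
07:30 start OP2 → 2
08:00 end OP1 → 1
08:30 end OP2 → 0
11:00 start OP3 → 1
12:30 end OP3 → 0
13:00 start OP4 → 1
13:00 start OP5 → 2
13:30 start OP6 → 3
14:00 end OP5 → 2
14:30 end OP4 → 1
15:00 end OP6 → 0
16:00 start OP8 → 1
17:00 end OP8 → 0
17:00 start OP7 → 1
18:30 end OP7 → 0
20:00 start OP9 → 1
21:00 end OP9 → 0
Peak is 3, at 13:30 (OP4, OP5, OP6).

3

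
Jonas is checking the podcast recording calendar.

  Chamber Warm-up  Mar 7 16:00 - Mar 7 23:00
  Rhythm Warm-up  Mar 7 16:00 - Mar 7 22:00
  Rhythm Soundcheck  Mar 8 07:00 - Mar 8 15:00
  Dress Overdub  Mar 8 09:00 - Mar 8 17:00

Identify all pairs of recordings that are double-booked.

Sorted by start: Chamber Warm-up, Rhythm Warm-up, Rhythm Soundcheck, Dress Overdub.
Rhythm Warm-up starts before Chamber Warm-up ends → Chamber Warm-up and Rhythm Warm-up overlap.
Rhythm Soundcheck starts after Chamber Warm-up ends, so Chamber Warm-up has no further overlaps.
Rhythm Soundcheck starts after Rhythm Warm-up ends, so Rhythm Warm-up has no further overlaps.
Dress Overdub starts before Rhythm Soundcheck ends → Rhythm Soundcheck and Dress Overdub overlap.

Chamber Warm-up & Rhythm Warm-up, Dress Overdub & Rhythm Soundcheck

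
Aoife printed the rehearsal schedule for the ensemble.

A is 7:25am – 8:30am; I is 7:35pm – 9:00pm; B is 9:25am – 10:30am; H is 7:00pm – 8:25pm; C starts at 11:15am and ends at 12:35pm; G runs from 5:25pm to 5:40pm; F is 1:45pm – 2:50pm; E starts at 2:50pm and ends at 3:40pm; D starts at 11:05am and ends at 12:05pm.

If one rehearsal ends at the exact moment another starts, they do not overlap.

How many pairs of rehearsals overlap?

Check each pair: they overlap iff neither finishes before the other starts.
Sorted by start: A, B, D, C, F, E, G, H, I.
B starts after A ends, so A has no further overlaps.
D starts after B ends, so B has no further overlaps.
C starts before D ends → D and C overlap.
F starts after D ends, so D has no further overlaps.
F starts after C ends, so C has no further overlaps.
E starts exactly when F ends (back-to-back, no overlap), so F has no further overlaps.
G starts after E ends, so E has no further overlaps.
H starts after G ends, so G has no further overlaps.
I starts before H ends → H and I overlap.
Overlapping pairs: C & D, H & I — 2 in total.

2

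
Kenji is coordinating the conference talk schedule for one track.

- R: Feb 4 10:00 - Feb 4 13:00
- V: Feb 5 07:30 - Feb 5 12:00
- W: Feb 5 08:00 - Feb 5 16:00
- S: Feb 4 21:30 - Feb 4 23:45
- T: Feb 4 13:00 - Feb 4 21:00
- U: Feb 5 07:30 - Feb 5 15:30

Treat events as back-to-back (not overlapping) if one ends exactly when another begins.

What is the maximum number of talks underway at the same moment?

Sort all start/end points and keep a running count:
Feb 4 10:00 start R → 1
Feb 4 13:00 end R → 0
Feb 4 13:00 start T → 1
Feb 4 21:00 end T → 0
Feb 4 21:30 start S → 1
Feb 4 23:45 end S → 0
Feb 5 07:30 start U → 1
Feb 5 07:30 start V → 2
Feb 5 08:00 start W → 3
Feb 5 12:00 end V → 2
Feb 5 15:30 end U → 1
Feb 5 16:00 end W → 0
Peak is 3, at Feb 5 08:00 (U, V, W).

3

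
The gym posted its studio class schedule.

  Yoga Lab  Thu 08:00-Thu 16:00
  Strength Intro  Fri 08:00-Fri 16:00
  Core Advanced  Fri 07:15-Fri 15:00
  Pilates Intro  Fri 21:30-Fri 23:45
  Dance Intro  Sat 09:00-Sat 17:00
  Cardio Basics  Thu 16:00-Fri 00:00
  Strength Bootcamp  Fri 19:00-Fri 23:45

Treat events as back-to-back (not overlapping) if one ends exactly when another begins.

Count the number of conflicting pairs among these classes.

2

Two intervals overlap when each starts before the other ends.
Sorted by start: Yoga Lab, Cardio Basics, Core Advanced, Strength Intro, Strength Bootcamp, Pilates Intro, Dance Intro.
Cardio Basics starts exactly when Yoga Lab ends (back-to-back, no overlap), so nothing later overlaps Yoga Lab either.
Core Advanced starts after Cardio Basics ends, so nothing later overlaps Cardio Basics either.
Strength Intro starts before Core Advanced ends → Core Advanced and Strength Intro overlap.
Strength Bootcamp starts after Core Advanced ends, so nothing later overlaps Core Advanced either.
Strength Bootcamp starts after Strength Intro ends, so nothing later overlaps Strength Intro either.
Pilates Intro starts before Strength Bootcamp ends → Strength Bootcamp and Pilates Intro overlap.
Dance Intro starts after Strength Bootcamp ends.
Dance Intro starts after Pilates Intro ends.
Overlapping pairs: Core Advanced & Strength Intro, Pilates Intro & Strength Bootcamp — 2 in total.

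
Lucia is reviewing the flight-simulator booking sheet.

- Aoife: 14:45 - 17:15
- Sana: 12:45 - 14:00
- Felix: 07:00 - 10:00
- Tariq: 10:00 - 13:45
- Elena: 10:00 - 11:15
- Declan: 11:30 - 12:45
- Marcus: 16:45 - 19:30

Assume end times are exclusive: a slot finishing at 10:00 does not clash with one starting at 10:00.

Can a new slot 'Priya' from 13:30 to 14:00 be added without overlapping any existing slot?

No — it overlaps Sana, Tariq

Felix: ends 10:00 at or before Priya starts 13:30 → clear.
Elena: ends 11:15 at or before Priya starts 13:30 → clear.
Tariq: starts 10:00 before Priya ends 14:00, and ends 13:45 after Priya starts 13:30 → overlap.
Declan: ends 12:45 at or before Priya starts 13:30 → clear.
Sana: starts 12:45 before Priya ends 14:00, and ends 14:00 after Priya starts 13:30 → overlap.
Aoife: starts 14:45 at or after Priya ends 14:00 → clear.
Marcus: starts 16:45 at or after Priya ends 14:00 → clear.
Priya overlaps Sana, Tariq.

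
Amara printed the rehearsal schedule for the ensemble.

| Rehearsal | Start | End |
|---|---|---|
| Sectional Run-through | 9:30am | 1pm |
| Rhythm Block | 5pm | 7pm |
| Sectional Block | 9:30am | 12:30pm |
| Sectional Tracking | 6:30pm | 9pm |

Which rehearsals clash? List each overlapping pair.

Rhythm Block & Sectional Tracking, Sectional Block & Sectional Run-through

Check each pair: they overlap iff neither finishes before the other starts.
Sorted by start: Sectional Block, Sectional Run-through, Rhythm Block, Sectional Tracking.
Sectional Run-through starts before Sectional Block ends → Sectional Block and Sectional Run-through overlap.
Rhythm Block starts after Sectional Block ends, so Sectional Block has no further overlaps.
Rhythm Block starts after Sectional Run-through ends, so Sectional Run-through has no further overlaps.
Sectional Tracking starts before Rhythm Block ends → Rhythm Block and Sectional Tracking overlap.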